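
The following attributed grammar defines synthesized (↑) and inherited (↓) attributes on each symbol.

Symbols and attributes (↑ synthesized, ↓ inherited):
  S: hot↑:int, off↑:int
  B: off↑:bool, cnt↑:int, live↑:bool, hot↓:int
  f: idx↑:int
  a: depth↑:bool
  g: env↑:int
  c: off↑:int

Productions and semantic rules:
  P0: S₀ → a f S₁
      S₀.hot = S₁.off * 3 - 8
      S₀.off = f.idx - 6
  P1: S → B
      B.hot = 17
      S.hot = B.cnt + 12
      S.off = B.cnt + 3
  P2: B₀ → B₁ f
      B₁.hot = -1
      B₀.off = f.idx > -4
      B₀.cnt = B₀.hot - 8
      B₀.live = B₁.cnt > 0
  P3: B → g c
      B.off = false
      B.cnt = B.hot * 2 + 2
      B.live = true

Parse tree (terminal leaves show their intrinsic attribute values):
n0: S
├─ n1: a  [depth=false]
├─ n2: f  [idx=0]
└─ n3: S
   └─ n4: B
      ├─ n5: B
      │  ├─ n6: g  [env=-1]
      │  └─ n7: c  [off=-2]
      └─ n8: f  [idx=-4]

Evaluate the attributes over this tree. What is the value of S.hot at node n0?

28

1. n1.depth = false  [terminal]
2. n2.idx = 0  [terminal]
3. n4.hot = 17  [17]
4. n5.hot = -1  [-1]
5. n6.env = -1  [terminal]
6. n7.off = -2  [terminal]
7. n5.off = false  [false]
8. n5.cnt = 0  [B.hot * 2 + 2]
9. n5.live = true  [true]
10. n8.idx = -4  [terminal]
11. n4.off = false  [f.idx > -4]
12. n4.cnt = 9  [B₀.hot - 8]
13. n4.live = false  [B₁.cnt > 0]
14. n3.hot = 21  [B.cnt + 12]
15. n3.off = 12  [B.cnt + 3]
16. n0.hot = 28  [S₁.off * 3 - 8]
17. n0.off = -6  [f.idx - 6]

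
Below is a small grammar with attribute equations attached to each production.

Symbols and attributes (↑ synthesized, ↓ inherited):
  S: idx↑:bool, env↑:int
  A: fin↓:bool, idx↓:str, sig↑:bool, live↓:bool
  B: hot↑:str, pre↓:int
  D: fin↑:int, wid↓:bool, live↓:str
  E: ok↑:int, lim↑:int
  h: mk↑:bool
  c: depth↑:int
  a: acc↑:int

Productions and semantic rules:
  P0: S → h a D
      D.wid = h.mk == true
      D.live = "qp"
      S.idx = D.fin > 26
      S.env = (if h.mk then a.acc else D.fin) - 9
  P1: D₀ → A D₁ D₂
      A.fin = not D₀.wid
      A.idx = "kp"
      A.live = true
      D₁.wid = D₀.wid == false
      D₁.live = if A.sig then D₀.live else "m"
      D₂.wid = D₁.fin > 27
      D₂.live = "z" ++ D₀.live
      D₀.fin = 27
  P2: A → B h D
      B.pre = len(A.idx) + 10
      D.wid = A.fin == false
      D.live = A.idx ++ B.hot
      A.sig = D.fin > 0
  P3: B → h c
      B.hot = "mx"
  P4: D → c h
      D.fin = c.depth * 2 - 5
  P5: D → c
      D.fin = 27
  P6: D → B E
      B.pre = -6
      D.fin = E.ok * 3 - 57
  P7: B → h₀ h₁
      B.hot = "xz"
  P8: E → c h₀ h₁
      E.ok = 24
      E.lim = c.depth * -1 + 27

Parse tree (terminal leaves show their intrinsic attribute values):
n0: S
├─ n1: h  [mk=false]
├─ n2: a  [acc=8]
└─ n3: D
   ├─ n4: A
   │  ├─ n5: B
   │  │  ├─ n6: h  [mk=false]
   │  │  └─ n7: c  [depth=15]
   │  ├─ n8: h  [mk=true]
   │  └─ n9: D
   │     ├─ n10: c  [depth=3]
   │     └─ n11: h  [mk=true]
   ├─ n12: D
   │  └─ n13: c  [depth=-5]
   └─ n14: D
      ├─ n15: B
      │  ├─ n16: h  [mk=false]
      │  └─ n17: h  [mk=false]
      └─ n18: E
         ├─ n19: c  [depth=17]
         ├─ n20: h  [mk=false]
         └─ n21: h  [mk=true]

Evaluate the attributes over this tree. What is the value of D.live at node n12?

"qp"

1. n1.mk = false  [terminal]
2. n2.acc = 8  [terminal]
3. n3.wid = false  [h.mk == true]
4. n3.live = "qp"  ["qp"]
5. n4.fin = true  [not D₀.wid]
6. n4.idx = "kp"  ["kp"]
7. n4.live = true  [true]
8. n5.pre = 12  [len(A.idx) + 10]
9. n6.mk = false  [terminal]
10. n7.depth = 15  [terminal]
11. n5.hot = "mx"  ["mx"]
12. n8.mk = true  [terminal]
13. n9.wid = false  [A.fin == false]
14. n9.live = "kpmx"  [A.idx ++ B.hot]
15. n10.depth = 3  [terminal]
16. n11.mk = true  [terminal]
17. n9.fin = 1  [c.depth * 2 - 5]
18. n4.sig = true  [D.fin > 0]
19. n12.wid = true  [D₀.wid == false]
20. n12.live = "qp"  [if A.sig then D₀.live else "m"]
21. n13.depth = -5  [terminal]
22. n12.fin = 27  [27]
23. n14.wid = false  [D₁.fin > 27]
24. n14.live = "zqp"  ["z" ++ D₀.live]
25. n15.pre = -6  [-6]
26. n16.mk = false  [terminal]
27. n17.mk = false  [terminal]
28. n15.hot = "xz"  ["xz"]
29. n19.depth = 17  [terminal]
30. n20.mk = false  [terminal]
31. n21.mk = true  [terminal]
32. n18.ok = 24  [24]
33. n18.lim = 10  [c.depth * -1 + 27]
34. n14.fin = 15  [E.ok * 3 - 57]
35. n3.fin = 27  [27]
36. n0.idx = true  [D.fin > 26]
37. n0.env = 18  [(if h.mk then a.acc else D.fin) - 9]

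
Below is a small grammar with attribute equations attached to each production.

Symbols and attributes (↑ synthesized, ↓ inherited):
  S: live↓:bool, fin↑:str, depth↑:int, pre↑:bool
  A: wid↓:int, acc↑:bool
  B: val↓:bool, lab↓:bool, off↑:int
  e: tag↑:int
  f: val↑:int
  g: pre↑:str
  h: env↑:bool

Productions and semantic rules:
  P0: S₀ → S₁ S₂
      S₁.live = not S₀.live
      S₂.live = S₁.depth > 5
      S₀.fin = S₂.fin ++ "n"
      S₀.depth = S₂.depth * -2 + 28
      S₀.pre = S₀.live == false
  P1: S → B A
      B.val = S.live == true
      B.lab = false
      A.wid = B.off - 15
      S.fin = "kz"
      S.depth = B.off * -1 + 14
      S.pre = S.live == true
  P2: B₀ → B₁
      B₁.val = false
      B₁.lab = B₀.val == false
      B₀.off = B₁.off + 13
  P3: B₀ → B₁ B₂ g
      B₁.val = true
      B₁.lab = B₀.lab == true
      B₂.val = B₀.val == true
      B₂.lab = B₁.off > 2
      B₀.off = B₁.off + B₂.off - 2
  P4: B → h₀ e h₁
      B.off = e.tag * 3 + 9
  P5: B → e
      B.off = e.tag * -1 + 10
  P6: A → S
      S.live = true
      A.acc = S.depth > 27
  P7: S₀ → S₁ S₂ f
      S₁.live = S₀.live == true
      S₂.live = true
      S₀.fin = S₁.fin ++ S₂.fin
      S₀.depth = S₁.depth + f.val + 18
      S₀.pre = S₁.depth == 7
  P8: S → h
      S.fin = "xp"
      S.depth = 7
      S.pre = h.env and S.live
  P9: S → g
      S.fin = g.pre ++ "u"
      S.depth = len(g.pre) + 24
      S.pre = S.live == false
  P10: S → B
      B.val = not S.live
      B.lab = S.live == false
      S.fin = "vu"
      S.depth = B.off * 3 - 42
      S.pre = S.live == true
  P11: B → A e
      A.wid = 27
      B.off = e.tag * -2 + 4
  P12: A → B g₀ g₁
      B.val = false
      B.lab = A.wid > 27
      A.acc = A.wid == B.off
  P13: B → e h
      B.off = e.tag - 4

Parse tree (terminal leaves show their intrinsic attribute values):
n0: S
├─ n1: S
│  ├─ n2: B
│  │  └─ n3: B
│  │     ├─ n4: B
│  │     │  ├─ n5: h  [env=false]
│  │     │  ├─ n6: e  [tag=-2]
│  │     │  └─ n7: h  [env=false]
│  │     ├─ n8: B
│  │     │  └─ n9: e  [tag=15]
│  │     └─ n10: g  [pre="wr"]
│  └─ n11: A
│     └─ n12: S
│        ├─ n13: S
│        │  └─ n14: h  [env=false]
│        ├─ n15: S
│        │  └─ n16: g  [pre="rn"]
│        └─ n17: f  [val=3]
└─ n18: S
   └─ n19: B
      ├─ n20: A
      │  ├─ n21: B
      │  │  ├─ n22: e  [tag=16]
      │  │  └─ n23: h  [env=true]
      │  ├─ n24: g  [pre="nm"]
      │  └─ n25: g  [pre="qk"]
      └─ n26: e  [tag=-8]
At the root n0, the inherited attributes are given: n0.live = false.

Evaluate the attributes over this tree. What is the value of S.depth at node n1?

5

1. n0.live = false  [given at root]
2. n1.live = true  [not S₀.live]
3. n2.val = true  [S.live == true]
4. n2.lab = false  [false]
5. n3.val = false  [false]
6. n3.lab = false  [B₀.val == false]
7. n4.val = true  [true]
8. n4.lab = false  [B₀.lab == true]
9. n5.env = false  [terminal]
10. n6.tag = -2  [terminal]
11. n7.env = false  [terminal]
12. n4.off = 3  [e.tag * 3 + 9]
13. n8.val = false  [B₀.val == true]
14. n8.lab = true  [B₁.off > 2]
15. n9.tag = 15  [terminal]
16. n8.off = -5  [e.tag * -1 + 10]
17. n10.pre = "wr"  [terminal]
18. n3.off = -4  [B₁.off + B₂.off - 2]
19. n2.off = 9  [B₁.off + 13]
20. n11.wid = -6  [B.off - 15]
21. n12.live = true  [true]
22. n13.live = true  [S₀.live == true]
23. n14.env = false  [terminal]
24. n13.fin = "xp"  ["xp"]
25. n13.depth = 7  [7]
26. n13.pre = false  [h.env and S.live]
27. n15.live = true  [true]
28. n16.pre = "rn"  [terminal]
29. n15.fin = "rnu"  [g.pre ++ "u"]
30. n15.depth = 26  [len(g.pre) + 24]
31. n15.pre = false  [S.live == false]
32. n17.val = 3  [terminal]
33. n12.fin = "xprnu"  [S₁.fin ++ S₂.fin]
34. n12.depth = 28  [S₁.depth + f.val + 18]
35. n12.pre = true  [S₁.depth == 7]
36. n11.acc = true  [S.depth > 27]
37. n1.fin = "kz"  ["kz"]
38. n1.depth = 5  [B.off * -1 + 14]
39. n1.pre = true  [S.live == true]
40. n18.live = false  [S₁.depth > 5]
41. n19.val = true  [not S.live]
42. n19.lab = true  [S.live == false]
43. n20.wid = 27  [27]
44. n21.val = false  [false]
45. n21.lab = false  [A.wid > 27]
46. n22.tag = 16  [terminal]
47. n23.env = true  [terminal]
48. n21.off = 12  [e.tag - 4]
49. n24.pre = "nm"  [terminal]
50. n25.pre = "qk"  [terminal]
51. n20.acc = false  [A.wid == B.off]
52. n26.tag = -8  [terminal]
53. n19.off = 20  [e.tag * -2 + 4]
54. n18.fin = "vu"  ["vu"]
55. n18.depth = 18  [B.off * 3 - 42]
56. n18.pre = false  [S.live == true]
57. n0.fin = "vun"  [S₂.fin ++ "n"]
58. n0.depth = -8  [S₂.depth * -2 + 28]
59. n0.pre = true  [S₀.live == false]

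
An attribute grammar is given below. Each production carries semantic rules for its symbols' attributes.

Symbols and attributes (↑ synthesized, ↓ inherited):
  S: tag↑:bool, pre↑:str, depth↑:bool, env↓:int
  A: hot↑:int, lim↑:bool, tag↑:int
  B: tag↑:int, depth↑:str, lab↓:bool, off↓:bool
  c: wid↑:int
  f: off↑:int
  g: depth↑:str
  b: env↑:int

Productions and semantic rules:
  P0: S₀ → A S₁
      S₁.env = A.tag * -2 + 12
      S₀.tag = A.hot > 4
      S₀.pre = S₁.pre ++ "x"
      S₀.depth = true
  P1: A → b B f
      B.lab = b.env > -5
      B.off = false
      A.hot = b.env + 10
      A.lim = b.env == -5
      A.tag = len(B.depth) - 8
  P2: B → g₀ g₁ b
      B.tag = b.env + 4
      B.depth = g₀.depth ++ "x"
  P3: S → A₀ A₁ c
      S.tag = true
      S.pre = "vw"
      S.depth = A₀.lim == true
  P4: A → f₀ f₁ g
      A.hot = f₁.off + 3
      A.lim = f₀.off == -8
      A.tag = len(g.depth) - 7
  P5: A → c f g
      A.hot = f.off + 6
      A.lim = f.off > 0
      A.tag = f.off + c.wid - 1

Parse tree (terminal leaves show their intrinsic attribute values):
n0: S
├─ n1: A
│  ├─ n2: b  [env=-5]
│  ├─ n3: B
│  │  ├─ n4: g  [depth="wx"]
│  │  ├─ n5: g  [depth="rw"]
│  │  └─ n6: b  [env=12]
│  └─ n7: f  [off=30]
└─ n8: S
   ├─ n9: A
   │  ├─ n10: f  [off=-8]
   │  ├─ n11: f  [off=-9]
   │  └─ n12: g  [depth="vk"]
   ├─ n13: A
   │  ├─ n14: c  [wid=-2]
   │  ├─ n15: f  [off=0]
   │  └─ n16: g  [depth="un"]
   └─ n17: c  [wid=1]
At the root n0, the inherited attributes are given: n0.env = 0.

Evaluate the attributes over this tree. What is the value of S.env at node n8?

1. n0.env = 0  [given at root]
2. n2.env = -5  [terminal]
3. n3.lab = false  [b.env > -5]
4. n3.off = false  [false]
5. n4.depth = "wx"  [terminal]
6. n5.depth = "rw"  [terminal]
7. n6.env = 12  [terminal]
8. n3.tag = 16  [b.env + 4]
9. n3.depth = "wxx"  [g₀.depth ++ "x"]
10. n7.off = 30  [terminal]
11. n1.hot = 5  [b.env + 10]
12. n1.lim = true  [b.env == -5]
13. n1.tag = -5  [len(B.depth) - 8]
14. n8.env = 22  [A.tag * -2 + 12]
15. n10.off = -8  [terminal]
16. n11.off = -9  [terminal]
17. n12.depth = "vk"  [terminal]
18. n9.hot = -6  [f₁.off + 3]
19. n9.lim = true  [f₀.off == -8]
20. n9.tag = -5  [len(g.depth) - 7]
21. n14.wid = -2  [terminal]
22. n15.off = 0  [terminal]
23. n16.depth = "un"  [terminal]
24. n13.hot = 6  [f.off + 6]
25. n13.lim = false  [f.off > 0]
26. n13.tag = -3  [f.off + c.wid - 1]
27. n17.wid = 1  [terminal]
28. n8.tag = true  [true]
29. n8.pre = "vw"  ["vw"]
30. n8.depth = true  [A₀.lim == true]
31. n0.tag = true  [A.hot > 4]
32. n0.pre = "vwx"  [S₁.pre ++ "x"]
33. n0.depth = true  [true]

22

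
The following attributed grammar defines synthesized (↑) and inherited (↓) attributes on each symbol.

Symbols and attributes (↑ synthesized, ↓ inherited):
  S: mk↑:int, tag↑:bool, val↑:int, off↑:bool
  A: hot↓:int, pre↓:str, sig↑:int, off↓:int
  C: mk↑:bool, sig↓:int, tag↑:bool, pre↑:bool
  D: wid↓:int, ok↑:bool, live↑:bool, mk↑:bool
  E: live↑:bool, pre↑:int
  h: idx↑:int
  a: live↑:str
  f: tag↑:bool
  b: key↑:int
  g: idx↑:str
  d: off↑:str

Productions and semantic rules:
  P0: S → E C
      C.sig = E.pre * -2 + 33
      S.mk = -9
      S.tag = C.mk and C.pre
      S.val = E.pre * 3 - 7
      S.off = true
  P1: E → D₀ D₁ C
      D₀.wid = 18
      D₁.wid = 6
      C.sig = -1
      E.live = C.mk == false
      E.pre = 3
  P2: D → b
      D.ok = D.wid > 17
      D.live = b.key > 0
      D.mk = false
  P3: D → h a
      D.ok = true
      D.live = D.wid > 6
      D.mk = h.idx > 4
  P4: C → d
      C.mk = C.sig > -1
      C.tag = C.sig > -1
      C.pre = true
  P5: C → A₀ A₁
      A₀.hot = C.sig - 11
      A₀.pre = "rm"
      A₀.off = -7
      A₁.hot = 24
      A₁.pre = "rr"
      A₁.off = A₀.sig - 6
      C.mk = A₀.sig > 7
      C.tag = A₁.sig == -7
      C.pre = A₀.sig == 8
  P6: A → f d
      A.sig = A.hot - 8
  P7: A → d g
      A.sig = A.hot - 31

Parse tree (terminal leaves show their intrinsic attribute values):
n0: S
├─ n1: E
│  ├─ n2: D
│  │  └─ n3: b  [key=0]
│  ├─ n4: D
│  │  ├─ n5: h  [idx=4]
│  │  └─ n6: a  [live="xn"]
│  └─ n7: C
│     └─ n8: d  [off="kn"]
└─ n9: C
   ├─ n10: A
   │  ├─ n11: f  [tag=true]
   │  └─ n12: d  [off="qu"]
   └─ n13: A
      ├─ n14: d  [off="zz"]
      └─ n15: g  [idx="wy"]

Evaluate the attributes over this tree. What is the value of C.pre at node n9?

1. n2.wid = 18  [18]
2. n3.key = 0  [terminal]
3. n2.ok = true  [D.wid > 17]
4. n2.live = false  [b.key > 0]
5. n2.mk = false  [false]
6. n4.wid = 6  [6]
7. n5.idx = 4  [terminal]
8. n6.live = "xn"  [terminal]
9. n4.ok = true  [true]
10. n4.live = false  [D.wid > 6]
11. n4.mk = false  [h.idx > 4]
12. n7.sig = -1  [-1]
13. n8.off = "kn"  [terminal]
14. n7.mk = false  [C.sig > -1]
15. n7.tag = false  [C.sig > -1]
16. n7.pre = true  [true]
17. n1.live = true  [C.mk == false]
18. n1.pre = 3  [3]
19. n9.sig = 27  [E.pre * -2 + 33]
20. n10.hot = 16  [C.sig - 11]
21. n10.pre = "rm"  ["rm"]
22. n10.off = -7  [-7]
23. n11.tag = true  [terminal]
24. n12.off = "qu"  [terminal]
25. n10.sig = 8  [A.hot - 8]
26. n13.hot = 24  [24]
27. n13.pre = "rr"  ["rr"]
28. n13.off = 2  [A₀.sig - 6]
29. n14.off = "zz"  [terminal]
30. n15.idx = "wy"  [terminal]
31. n13.sig = -7  [A.hot - 31]
32. n9.mk = true  [A₀.sig > 7]
33. n9.tag = true  [A₁.sig == -7]
34. n9.pre = true  [A₀.sig == 8]
35. n0.mk = -9  [-9]
36. n0.tag = true  [C.mk and C.pre]
37. n0.val = 2  [E.pre * 3 - 7]
38. n0.off = true  [true]

true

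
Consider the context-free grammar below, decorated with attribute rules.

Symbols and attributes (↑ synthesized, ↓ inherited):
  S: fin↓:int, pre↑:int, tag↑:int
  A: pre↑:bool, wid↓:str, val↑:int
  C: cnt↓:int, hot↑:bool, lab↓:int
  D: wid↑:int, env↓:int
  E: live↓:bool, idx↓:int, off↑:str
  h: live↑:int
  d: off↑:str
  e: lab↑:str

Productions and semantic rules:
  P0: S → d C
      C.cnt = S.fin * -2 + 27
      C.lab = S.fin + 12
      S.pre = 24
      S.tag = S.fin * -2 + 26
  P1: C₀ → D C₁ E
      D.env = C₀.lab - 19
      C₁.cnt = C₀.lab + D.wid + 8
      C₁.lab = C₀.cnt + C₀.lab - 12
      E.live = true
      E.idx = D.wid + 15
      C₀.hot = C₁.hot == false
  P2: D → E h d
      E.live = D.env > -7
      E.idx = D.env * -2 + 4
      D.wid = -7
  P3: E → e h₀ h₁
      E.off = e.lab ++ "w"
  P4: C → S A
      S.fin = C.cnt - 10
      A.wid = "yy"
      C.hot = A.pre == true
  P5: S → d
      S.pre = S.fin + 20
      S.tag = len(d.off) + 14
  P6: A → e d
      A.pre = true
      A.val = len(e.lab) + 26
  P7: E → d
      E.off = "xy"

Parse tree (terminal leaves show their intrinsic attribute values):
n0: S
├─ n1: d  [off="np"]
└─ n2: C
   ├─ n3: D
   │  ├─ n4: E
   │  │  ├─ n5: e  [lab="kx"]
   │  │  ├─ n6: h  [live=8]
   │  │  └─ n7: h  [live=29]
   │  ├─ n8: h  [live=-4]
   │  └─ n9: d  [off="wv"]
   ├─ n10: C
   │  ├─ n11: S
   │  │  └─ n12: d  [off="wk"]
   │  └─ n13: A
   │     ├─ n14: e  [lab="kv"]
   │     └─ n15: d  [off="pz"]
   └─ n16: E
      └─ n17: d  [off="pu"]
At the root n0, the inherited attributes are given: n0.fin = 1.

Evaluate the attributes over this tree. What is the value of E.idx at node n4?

1. n0.fin = 1  [given at root]
2. n1.off = "np"  [terminal]
3. n2.cnt = 25  [S.fin * -2 + 27]
4. n2.lab = 13  [S.fin + 12]
5. n3.env = -6  [C₀.lab - 19]
6. n4.live = true  [D.env > -7]
7. n4.idx = 16  [D.env * -2 + 4]
8. n5.lab = "kx"  [terminal]
9. n6.live = 8  [terminal]
10. n7.live = 29  [terminal]
11. n4.off = "kxw"  [e.lab ++ "w"]
12. n8.live = -4  [terminal]
13. n9.off = "wv"  [terminal]
14. n3.wid = -7  [-7]
15. n10.cnt = 14  [C₀.lab + D.wid + 8]
16. n10.lab = 26  [C₀.cnt + C₀.lab - 12]
17. n11.fin = 4  [C.cnt - 10]
18. n12.off = "wk"  [terminal]
19. n11.pre = 24  [S.fin + 20]
20. n11.tag = 16  [len(d.off) + 14]
21. n13.wid = "yy"  ["yy"]
22. n14.lab = "kv"  [terminal]
23. n15.off = "pz"  [terminal]
24. n13.pre = true  [true]
25. n13.val = 28  [len(e.lab) + 26]
26. n10.hot = true  [A.pre == true]
27. n16.live = true  [true]
28. n16.idx = 8  [D.wid + 15]
29. n17.off = "pu"  [terminal]
30. n16.off = "xy"  ["xy"]
31. n2.hot = false  [C₁.hot == false]
32. n0.pre = 24  [24]
33. n0.tag = 24  [S.fin * -2 + 26]

16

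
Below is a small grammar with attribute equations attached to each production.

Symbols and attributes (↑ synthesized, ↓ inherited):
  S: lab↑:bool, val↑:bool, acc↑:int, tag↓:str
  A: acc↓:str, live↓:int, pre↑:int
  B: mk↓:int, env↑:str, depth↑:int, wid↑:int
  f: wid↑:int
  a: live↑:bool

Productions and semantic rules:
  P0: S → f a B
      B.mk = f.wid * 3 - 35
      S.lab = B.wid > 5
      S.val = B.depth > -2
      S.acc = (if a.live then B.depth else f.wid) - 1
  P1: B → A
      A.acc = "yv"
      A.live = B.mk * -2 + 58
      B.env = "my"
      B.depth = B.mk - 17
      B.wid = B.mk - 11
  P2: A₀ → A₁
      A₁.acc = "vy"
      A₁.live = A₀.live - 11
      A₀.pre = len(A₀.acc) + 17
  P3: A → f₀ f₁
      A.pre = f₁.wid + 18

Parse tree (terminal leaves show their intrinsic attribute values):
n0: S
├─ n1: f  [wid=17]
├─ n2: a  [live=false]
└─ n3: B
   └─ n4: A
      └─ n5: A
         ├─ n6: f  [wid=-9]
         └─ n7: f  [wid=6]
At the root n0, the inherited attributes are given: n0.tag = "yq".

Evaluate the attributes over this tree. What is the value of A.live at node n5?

15

1. n0.tag = "yq"  [given at root]
2. n1.wid = 17  [terminal]
3. n2.live = false  [terminal]
4. n3.mk = 16  [f.wid * 3 - 35]
5. n4.acc = "yv"  ["yv"]
6. n4.live = 26  [B.mk * -2 + 58]
7. n5.acc = "vy"  ["vy"]
8. n5.live = 15  [A₀.live - 11]
9. n6.wid = -9  [terminal]
10. n7.wid = 6  [terminal]
11. n5.pre = 24  [f₁.wid + 18]
12. n4.pre = 19  [len(A₀.acc) + 17]
13. n3.env = "my"  ["my"]
14. n3.depth = -1  [B.mk - 17]
15. n3.wid = 5  [B.mk - 11]
16. n0.lab = false  [B.wid > 5]
17. n0.val = true  [B.depth > -2]
18. n0.acc = 16  [(if a.live then B.depth else f.wid) - 1]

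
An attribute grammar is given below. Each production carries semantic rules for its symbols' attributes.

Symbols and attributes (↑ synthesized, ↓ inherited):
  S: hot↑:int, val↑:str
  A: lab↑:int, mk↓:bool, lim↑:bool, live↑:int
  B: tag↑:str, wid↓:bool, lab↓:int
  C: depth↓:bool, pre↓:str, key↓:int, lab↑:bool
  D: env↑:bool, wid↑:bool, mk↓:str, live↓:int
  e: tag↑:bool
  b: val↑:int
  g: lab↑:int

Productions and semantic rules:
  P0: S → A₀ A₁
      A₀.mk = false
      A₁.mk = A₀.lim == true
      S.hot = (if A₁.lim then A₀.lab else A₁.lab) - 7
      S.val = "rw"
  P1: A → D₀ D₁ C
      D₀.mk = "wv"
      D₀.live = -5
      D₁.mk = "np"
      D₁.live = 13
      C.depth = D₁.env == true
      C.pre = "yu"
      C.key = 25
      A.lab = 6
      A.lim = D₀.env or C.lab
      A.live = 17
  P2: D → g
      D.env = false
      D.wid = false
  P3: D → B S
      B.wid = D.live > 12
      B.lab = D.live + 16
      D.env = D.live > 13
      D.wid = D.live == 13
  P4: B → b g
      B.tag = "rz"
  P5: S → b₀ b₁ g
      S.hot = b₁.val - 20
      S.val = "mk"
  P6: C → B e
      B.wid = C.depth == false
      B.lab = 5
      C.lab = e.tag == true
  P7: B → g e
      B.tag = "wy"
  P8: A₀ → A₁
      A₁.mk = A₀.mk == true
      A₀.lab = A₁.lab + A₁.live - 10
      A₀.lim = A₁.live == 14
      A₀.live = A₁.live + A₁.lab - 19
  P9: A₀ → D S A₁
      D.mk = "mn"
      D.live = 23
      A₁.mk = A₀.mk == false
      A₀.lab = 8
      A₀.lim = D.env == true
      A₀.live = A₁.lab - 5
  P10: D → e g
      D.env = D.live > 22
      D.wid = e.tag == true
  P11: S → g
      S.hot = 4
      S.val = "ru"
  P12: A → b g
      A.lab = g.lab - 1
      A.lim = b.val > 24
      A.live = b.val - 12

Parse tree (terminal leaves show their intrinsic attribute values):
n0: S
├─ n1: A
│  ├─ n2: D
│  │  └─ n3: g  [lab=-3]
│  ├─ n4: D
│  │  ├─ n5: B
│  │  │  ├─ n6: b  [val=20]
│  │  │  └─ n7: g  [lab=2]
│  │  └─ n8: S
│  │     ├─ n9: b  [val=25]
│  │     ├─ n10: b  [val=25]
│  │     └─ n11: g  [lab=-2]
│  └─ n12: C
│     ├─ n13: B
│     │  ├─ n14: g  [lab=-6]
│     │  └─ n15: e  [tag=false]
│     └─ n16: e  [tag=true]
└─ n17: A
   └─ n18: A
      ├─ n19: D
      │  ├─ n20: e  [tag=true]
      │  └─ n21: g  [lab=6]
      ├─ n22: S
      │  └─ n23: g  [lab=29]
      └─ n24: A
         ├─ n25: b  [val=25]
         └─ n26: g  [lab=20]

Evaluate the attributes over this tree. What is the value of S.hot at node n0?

1. n1.mk = false  [false]
2. n2.mk = "wv"  ["wv"]
3. n2.live = -5  [-5]
4. n3.lab = -3  [terminal]
5. n2.env = false  [false]
6. n2.wid = false  [false]
7. n4.mk = "np"  ["np"]
8. n4.live = 13  [13]
9. n5.wid = true  [D.live > 12]
10. n5.lab = 29  [D.live + 16]
11. n6.val = 20  [terminal]
12. n7.lab = 2  [terminal]
13. n5.tag = "rz"  ["rz"]
14. n9.val = 25  [terminal]
15. n10.val = 25  [terminal]
16. n11.lab = -2  [terminal]
17. n8.hot = 5  [b₁.val - 20]
18. n8.val = "mk"  ["mk"]
19. n4.env = false  [D.live > 13]
20. n4.wid = true  [D.live == 13]
21. n12.depth = false  [D₁.env == true]
22. n12.pre = "yu"  ["yu"]
23. n12.key = 25  [25]
24. n13.wid = true  [C.depth == false]
25. n13.lab = 5  [5]
26. n14.lab = -6  [terminal]
27. n15.tag = false  [terminal]
28. n13.tag = "wy"  ["wy"]
29. n16.tag = true  [terminal]
30. n12.lab = true  [e.tag == true]
31. n1.lab = 6  [6]
32. n1.lim = true  [D₀.env or C.lab]
33. n1.live = 17  [17]
34. n17.mk = true  [A₀.lim == true]
35. n18.mk = true  [A₀.mk == true]
36. n19.mk = "mn"  ["mn"]
37. n19.live = 23  [23]
38. n20.tag = true  [terminal]
39. n21.lab = 6  [terminal]
40. n19.env = true  [D.live > 22]
41. n19.wid = true  [e.tag == true]
42. n23.lab = 29  [terminal]
43. n22.hot = 4  [4]
44. n22.val = "ru"  ["ru"]
45. n24.mk = false  [A₀.mk == false]
46. n25.val = 25  [terminal]
47. n26.lab = 20  [terminal]
48. n24.lab = 19  [g.lab - 1]
49. n24.lim = true  [b.val > 24]
50. n24.live = 13  [b.val - 12]
51. n18.lab = 8  [8]
52. n18.lim = true  [D.env == true]
53. n18.live = 14  [A₁.lab - 5]
54. n17.lab = 12  [A₁.lab + A₁.live - 10]
55. n17.lim = true  [A₁.live == 14]
56. n17.live = 3  [A₁.live + A₁.lab - 19]
57. n0.hot = -1  [(if A₁.lim then A₀.lab else A₁.lab) - 7]
58. n0.val = "rw"  ["rw"]

-1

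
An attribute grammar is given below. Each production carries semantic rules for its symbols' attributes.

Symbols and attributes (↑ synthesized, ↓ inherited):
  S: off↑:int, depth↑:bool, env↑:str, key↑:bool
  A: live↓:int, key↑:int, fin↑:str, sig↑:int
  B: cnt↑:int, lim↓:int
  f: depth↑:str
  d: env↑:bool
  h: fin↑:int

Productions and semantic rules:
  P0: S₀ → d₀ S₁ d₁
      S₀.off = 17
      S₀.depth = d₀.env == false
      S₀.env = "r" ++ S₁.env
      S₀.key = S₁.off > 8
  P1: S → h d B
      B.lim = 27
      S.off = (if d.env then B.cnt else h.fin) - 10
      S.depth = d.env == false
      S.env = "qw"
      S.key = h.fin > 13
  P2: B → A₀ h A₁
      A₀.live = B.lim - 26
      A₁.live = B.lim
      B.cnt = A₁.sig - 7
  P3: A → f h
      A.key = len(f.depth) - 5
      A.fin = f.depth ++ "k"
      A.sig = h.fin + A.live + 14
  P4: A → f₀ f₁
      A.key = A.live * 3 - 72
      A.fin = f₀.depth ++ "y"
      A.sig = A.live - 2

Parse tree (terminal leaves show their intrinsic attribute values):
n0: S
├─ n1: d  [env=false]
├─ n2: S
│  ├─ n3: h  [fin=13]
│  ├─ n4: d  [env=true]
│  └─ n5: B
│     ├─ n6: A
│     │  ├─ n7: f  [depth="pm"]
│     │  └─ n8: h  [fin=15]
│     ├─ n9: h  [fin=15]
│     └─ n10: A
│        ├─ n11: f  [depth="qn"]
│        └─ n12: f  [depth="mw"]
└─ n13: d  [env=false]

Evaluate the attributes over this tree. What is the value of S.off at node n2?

1. n1.env = false  [terminal]
2. n3.fin = 13  [terminal]
3. n4.env = true  [terminal]
4. n5.lim = 27  [27]
5. n6.live = 1  [B.lim - 26]
6. n7.depth = "pm"  [terminal]
7. n8.fin = 15  [terminal]
8. n6.key = -3  [len(f.depth) - 5]
9. n6.fin = "pmk"  [f.depth ++ "k"]
10. n6.sig = 30  [h.fin + A.live + 14]
11. n9.fin = 15  [terminal]
12. n10.live = 27  [B.lim]
13. n11.depth = "qn"  [terminal]
14. n12.depth = "mw"  [terminal]
15. n10.key = 9  [A.live * 3 - 72]
16. n10.fin = "qny"  [f₀.depth ++ "y"]
17. n10.sig = 25  [A.live - 2]
18. n5.cnt = 18  [A₁.sig - 7]
19. n2.off = 8  [(if d.env then B.cnt else h.fin) - 10]
20. n2.depth = false  [d.env == false]
21. n2.env = "qw"  ["qw"]
22. n2.key = false  [h.fin > 13]
23. n13.env = false  [terminal]
24. n0.off = 17  [17]
25. n0.depth = true  [d₀.env == false]
26. n0.env = "rqw"  ["r" ++ S₁.env]
27. n0.key = false  [S₁.off > 8]

8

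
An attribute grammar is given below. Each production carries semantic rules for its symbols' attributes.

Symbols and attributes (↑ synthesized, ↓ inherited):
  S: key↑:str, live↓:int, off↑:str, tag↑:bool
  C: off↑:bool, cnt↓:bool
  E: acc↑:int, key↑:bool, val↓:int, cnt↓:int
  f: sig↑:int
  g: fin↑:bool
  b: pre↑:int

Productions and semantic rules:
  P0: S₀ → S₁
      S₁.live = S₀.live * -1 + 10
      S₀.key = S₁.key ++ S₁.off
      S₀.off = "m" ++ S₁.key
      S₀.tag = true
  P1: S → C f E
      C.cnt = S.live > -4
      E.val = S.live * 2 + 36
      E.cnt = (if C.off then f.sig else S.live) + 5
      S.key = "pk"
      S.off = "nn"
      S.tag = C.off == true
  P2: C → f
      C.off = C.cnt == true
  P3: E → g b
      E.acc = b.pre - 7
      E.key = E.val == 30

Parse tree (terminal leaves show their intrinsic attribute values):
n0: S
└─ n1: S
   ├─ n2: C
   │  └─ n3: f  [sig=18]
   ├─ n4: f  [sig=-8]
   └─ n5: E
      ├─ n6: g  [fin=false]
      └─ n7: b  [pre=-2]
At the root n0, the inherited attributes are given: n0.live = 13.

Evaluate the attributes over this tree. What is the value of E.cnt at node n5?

1. n0.live = 13  [given at root]
2. n1.live = -3  [S₀.live * -1 + 10]
3. n2.cnt = true  [S.live > -4]
4. n3.sig = 18  [terminal]
5. n2.off = true  [C.cnt == true]
6. n4.sig = -8  [terminal]
7. n5.val = 30  [S.live * 2 + 36]
8. n5.cnt = -3  [(if C.off then f.sig else S.live) + 5]
9. n6.fin = false  [terminal]
10. n7.pre = -2  [terminal]
11. n5.acc = -9  [b.pre - 7]
12. n5.key = true  [E.val == 30]
13. n1.key = "pk"  ["pk"]
14. n1.off = "nn"  ["nn"]
15. n1.tag = true  [C.off == true]
16. n0.key = "pknn"  [S₁.key ++ S₁.off]
17. n0.off = "mpk"  ["m" ++ S₁.key]
18. n0.tag = true  [true]

-3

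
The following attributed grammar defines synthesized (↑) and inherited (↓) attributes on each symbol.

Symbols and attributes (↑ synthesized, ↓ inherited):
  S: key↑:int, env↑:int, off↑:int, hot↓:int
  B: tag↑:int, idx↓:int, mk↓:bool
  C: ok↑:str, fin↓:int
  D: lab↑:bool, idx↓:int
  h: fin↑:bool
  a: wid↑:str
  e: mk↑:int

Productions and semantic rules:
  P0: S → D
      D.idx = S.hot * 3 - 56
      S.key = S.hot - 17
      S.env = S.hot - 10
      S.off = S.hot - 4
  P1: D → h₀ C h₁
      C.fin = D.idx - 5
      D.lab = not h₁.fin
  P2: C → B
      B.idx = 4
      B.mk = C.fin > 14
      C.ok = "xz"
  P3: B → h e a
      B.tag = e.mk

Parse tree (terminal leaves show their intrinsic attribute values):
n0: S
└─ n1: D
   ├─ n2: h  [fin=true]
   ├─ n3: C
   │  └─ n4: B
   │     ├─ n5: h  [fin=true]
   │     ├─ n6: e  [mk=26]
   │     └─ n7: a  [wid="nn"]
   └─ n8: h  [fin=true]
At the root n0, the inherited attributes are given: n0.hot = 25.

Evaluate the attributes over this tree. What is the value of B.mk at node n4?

1. n0.hot = 25  [given at root]
2. n1.idx = 19  [S.hot * 3 - 56]
3. n2.fin = true  [terminal]
4. n3.fin = 14  [D.idx - 5]
5. n4.idx = 4  [4]
6. n4.mk = false  [C.fin > 14]
7. n5.fin = true  [terminal]
8. n6.mk = 26  [terminal]
9. n7.wid = "nn"  [terminal]
10. n4.tag = 26  [e.mk]
11. n3.ok = "xz"  ["xz"]
12. n8.fin = true  [terminal]
13. n1.lab = false  [not h₁.fin]
14. n0.key = 8  [S.hot - 17]
15. n0.env = 15  [S.hot - 10]
16. n0.off = 21  [S.hot - 4]

false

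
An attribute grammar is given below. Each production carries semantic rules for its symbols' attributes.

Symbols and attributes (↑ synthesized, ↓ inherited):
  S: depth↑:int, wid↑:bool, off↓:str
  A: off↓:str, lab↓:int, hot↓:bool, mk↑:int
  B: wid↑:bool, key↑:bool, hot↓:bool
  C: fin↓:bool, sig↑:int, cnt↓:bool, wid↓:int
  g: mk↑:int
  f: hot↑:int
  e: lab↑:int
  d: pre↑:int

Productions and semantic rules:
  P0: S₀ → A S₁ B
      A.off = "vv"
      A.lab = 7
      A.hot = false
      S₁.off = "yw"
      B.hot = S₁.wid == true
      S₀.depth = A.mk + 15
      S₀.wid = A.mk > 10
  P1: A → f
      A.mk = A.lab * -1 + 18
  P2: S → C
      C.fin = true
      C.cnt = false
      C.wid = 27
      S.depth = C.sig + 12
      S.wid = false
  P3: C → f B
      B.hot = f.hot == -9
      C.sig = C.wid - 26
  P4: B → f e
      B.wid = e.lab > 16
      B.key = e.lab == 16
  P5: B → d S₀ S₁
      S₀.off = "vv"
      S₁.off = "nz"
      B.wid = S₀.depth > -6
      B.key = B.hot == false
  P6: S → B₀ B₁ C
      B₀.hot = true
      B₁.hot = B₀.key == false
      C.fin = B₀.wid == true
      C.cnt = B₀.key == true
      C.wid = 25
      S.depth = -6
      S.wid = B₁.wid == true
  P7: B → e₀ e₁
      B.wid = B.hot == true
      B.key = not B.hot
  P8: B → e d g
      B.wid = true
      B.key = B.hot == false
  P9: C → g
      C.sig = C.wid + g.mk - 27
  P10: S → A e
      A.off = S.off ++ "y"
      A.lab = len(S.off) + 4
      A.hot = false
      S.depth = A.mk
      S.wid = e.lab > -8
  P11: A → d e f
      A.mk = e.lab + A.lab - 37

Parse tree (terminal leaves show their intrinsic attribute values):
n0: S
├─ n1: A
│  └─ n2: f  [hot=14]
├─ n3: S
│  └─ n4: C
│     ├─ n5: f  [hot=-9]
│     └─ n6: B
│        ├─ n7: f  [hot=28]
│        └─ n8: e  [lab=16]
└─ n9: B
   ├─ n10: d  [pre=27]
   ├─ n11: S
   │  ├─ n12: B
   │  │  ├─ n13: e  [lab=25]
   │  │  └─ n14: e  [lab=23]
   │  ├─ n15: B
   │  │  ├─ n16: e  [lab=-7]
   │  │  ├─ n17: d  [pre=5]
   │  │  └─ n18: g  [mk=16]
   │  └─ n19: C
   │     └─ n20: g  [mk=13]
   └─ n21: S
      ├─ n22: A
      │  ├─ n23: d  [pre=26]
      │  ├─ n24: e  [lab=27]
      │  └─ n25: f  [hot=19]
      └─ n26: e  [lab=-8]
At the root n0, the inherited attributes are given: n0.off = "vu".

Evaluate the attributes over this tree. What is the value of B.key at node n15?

1. n0.off = "vu"  [given at root]
2. n1.off = "vv"  ["vv"]
3. n1.lab = 7  [7]
4. n1.hot = false  [false]
5. n2.hot = 14  [terminal]
6. n1.mk = 11  [A.lab * -1 + 18]
7. n3.off = "yw"  ["yw"]
8. n4.fin = true  [true]
9. n4.cnt = false  [false]
10. n4.wid = 27  [27]
11. n5.hot = -9  [terminal]
12. n6.hot = true  [f.hot == -9]
13. n7.hot = 28  [terminal]
14. n8.lab = 16  [terminal]
15. n6.wid = false  [e.lab > 16]
16. n6.key = true  [e.lab == 16]
17. n4.sig = 1  [C.wid - 26]
18. n3.depth = 13  [C.sig + 12]
19. n3.wid = false  [false]
20. n9.hot = false  [S₁.wid == true]
21. n10.pre = 27  [terminal]
22. n11.off = "vv"  ["vv"]
23. n12.hot = true  [true]
24. n13.lab = 25  [terminal]
25. n14.lab = 23  [terminal]
26. n12.wid = true  [B.hot == true]
27. n12.key = false  [not B.hot]
28. n15.hot = true  [B₀.key == false]
29. n16.lab = -7  [terminal]
30. n17.pre = 5  [terminal]
31. n18.mk = 16  [terminal]
32. n15.wid = true  [true]
33. n15.key = false  [B.hot == false]
34. n19.fin = true  [B₀.wid == true]
35. n19.cnt = false  [B₀.key == true]
36. n19.wid = 25  [25]
37. n20.mk = 13  [terminal]
38. n19.sig = 11  [C.wid + g.mk - 27]
39. n11.depth = -6  [-6]
40. n11.wid = true  [B₁.wid == true]
41. n21.off = "nz"  ["nz"]
42. n22.off = "nzy"  [S.off ++ "y"]
43. n22.lab = 6  [len(S.off) + 4]
44. n22.hot = false  [false]
45. n23.pre = 26  [terminal]
46. n24.lab = 27  [terminal]
47. n25.hot = 19  [terminal]
48. n22.mk = -4  [e.lab + A.lab - 37]
49. n26.lab = -8  [terminal]
50. n21.depth = -4  [A.mk]
51. n21.wid = false  [e.lab > -8]
52. n9.wid = false  [S₀.depth > -6]
53. n9.key = true  [B.hot == false]
54. n0.depth = 26  [A.mk + 15]
55. n0.wid = true  [A.mk > 10]

false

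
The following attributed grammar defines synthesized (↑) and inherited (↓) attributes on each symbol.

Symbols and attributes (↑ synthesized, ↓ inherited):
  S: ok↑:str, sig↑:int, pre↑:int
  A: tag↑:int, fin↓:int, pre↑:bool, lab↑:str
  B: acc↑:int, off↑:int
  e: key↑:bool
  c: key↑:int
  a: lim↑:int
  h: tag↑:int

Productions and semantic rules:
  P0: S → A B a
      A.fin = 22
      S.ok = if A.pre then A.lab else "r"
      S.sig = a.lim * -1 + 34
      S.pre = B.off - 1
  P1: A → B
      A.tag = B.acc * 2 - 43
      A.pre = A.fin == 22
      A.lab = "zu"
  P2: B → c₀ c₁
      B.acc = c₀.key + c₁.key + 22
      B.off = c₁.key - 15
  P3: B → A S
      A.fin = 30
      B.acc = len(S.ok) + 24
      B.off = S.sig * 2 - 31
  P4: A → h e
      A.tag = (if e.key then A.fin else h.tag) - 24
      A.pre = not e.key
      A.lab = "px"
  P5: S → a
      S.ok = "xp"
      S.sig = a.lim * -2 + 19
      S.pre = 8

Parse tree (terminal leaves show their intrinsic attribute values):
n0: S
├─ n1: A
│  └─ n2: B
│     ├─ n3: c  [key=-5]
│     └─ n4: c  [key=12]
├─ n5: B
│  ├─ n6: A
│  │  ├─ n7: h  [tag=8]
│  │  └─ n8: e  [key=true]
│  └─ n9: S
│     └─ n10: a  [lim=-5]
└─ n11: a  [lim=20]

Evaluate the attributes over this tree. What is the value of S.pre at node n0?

1. n1.fin = 22  [22]
2. n3.key = -5  [terminal]
3. n4.key = 12  [terminal]
4. n2.acc = 29  [c₀.key + c₁.key + 22]
5. n2.off = -3  [c₁.key - 15]
6. n1.tag = 15  [B.acc * 2 - 43]
7. n1.pre = true  [A.fin == 22]
8. n1.lab = "zu"  ["zu"]
9. n6.fin = 30  [30]
10. n7.tag = 8  [terminal]
11. n8.key = true  [terminal]
12. n6.tag = 6  [(if e.key then A.fin else h.tag) - 24]
13. n6.pre = false  [not e.key]
14. n6.lab = "px"  ["px"]
15. n10.lim = -5  [terminal]
16. n9.ok = "xp"  ["xp"]
17. n9.sig = 29  [a.lim * -2 + 19]
18. n9.pre = 8  [8]
19. n5.acc = 26  [len(S.ok) + 24]
20. n5.off = 27  [S.sig * 2 - 31]
21. n11.lim = 20  [terminal]
22. n0.ok = "zu"  [if A.pre then A.lab else "r"]
23. n0.sig = 14  [a.lim * -1 + 34]
24. n0.pre = 26  [B.off - 1]

26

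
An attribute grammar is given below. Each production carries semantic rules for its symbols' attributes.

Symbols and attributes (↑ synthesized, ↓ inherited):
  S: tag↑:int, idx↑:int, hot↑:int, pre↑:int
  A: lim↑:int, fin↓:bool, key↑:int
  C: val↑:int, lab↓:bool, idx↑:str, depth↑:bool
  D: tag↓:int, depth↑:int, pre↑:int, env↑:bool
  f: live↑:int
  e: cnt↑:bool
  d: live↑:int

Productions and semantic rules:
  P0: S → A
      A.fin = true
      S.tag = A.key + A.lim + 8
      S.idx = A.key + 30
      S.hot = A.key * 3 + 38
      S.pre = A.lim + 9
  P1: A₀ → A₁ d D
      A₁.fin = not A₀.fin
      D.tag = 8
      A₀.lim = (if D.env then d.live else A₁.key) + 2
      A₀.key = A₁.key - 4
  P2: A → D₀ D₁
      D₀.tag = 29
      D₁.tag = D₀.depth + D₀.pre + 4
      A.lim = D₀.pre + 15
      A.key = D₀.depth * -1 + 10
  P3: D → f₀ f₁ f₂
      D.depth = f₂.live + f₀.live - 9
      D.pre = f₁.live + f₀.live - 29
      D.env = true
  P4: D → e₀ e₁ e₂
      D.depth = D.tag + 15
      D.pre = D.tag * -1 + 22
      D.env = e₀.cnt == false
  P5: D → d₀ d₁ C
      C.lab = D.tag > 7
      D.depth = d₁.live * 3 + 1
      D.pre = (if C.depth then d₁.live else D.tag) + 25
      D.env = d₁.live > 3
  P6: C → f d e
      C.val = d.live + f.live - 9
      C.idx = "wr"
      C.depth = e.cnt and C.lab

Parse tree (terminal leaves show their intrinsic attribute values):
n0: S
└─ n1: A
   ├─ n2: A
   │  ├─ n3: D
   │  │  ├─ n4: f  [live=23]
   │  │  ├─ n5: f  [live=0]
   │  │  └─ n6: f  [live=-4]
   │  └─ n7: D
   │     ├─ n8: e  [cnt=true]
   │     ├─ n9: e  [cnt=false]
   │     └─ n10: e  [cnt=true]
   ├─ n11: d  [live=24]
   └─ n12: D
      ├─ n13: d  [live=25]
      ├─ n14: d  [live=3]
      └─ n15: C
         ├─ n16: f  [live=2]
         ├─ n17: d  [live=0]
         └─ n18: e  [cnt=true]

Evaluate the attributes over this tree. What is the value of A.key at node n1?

1. n1.fin = true  [true]
2. n2.fin = false  [not A₀.fin]
3. n3.tag = 29  [29]
4. n4.live = 23  [terminal]
5. n5.live = 0  [terminal]
6. n6.live = -4  [terminal]
7. n3.depth = 10  [f₂.live + f₀.live - 9]
8. n3.pre = -6  [f₁.live + f₀.live - 29]
9. n3.env = true  [true]
10. n7.tag = 8  [D₀.depth + D₀.pre + 4]
11. n8.cnt = true  [terminal]
12. n9.cnt = false  [terminal]
13. n10.cnt = true  [terminal]
14. n7.depth = 23  [D.tag + 15]
15. n7.pre = 14  [D.tag * -1 + 22]
16. n7.env = false  [e₀.cnt == false]
17. n2.lim = 9  [D₀.pre + 15]
18. n2.key = 0  [D₀.depth * -1 + 10]
19. n11.live = 24  [terminal]
20. n12.tag = 8  [8]
21. n13.live = 25  [terminal]
22. n14.live = 3  [terminal]
23. n15.lab = true  [D.tag > 7]
24. n16.live = 2  [terminal]
25. n17.live = 0  [terminal]
26. n18.cnt = true  [terminal]
27. n15.val = -7  [d.live + f.live - 9]
28. n15.idx = "wr"  ["wr"]
29. n15.depth = true  [e.cnt and C.lab]
30. n12.depth = 10  [d₁.live * 3 + 1]
31. n12.pre = 28  [(if C.depth then d₁.live else D.tag) + 25]
32. n12.env = false  [d₁.live > 3]
33. n1.lim = 2  [(if D.env then d.live else A₁.key) + 2]
34. n1.key = -4  [A₁.key - 4]
35. n0.tag = 6  [A.key + A.lim + 8]
36. n0.idx = 26  [A.key + 30]
37. n0.hot = 26  [A.key * 3 + 38]
38. n0.pre = 11  [A.lim + 9]

-4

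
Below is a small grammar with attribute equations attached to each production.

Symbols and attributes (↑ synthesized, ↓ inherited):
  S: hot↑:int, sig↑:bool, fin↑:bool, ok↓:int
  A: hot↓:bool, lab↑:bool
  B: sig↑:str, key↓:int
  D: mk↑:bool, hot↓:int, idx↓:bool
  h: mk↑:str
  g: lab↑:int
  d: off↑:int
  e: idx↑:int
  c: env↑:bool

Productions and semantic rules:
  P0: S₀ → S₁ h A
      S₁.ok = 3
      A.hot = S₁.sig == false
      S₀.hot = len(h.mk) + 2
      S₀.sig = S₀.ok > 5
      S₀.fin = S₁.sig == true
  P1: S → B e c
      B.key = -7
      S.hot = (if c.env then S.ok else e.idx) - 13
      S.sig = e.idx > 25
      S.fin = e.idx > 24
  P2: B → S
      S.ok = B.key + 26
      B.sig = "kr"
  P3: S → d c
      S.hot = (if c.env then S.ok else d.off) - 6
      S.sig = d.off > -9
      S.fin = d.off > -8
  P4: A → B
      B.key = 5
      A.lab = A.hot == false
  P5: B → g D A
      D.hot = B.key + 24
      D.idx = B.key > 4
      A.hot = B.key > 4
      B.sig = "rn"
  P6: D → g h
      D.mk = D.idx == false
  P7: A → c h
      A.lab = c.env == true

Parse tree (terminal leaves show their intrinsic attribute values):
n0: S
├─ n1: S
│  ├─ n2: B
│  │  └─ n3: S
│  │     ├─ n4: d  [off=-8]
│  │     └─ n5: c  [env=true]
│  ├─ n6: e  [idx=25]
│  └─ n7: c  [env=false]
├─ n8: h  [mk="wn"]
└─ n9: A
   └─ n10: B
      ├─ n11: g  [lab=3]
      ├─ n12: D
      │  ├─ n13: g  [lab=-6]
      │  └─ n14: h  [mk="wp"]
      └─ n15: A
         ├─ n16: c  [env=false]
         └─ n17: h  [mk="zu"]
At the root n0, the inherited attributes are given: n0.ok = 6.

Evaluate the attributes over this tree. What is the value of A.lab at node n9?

false

1. n0.ok = 6  [given at root]
2. n1.ok = 3  [3]
3. n2.key = -7  [-7]
4. n3.ok = 19  [B.key + 26]
5. n4.off = -8  [terminal]
6. n5.env = true  [terminal]
7. n3.hot = 13  [(if c.env then S.ok else d.off) - 6]
8. n3.sig = true  [d.off > -9]
9. n3.fin = false  [d.off > -8]
10. n2.sig = "kr"  ["kr"]
11. n6.idx = 25  [terminal]
12. n7.env = false  [terminal]
13. n1.hot = 12  [(if c.env then S.ok else e.idx) - 13]
14. n1.sig = false  [e.idx > 25]
15. n1.fin = true  [e.idx > 24]
16. n8.mk = "wn"  [terminal]
17. n9.hot = true  [S₁.sig == false]
18. n10.key = 5  [5]
19. n11.lab = 3  [terminal]
20. n12.hot = 29  [B.key + 24]
21. n12.idx = true  [B.key > 4]
22. n13.lab = -6  [terminal]
23. n14.mk = "wp"  [terminal]
24. n12.mk = false  [D.idx == false]
25. n15.hot = true  [B.key > 4]
26. n16.env = false  [terminal]
27. n17.mk = "zu"  [terminal]
28. n15.lab = false  [c.env == true]
29. n10.sig = "rn"  ["rn"]
30. n9.lab = false  [A.hot == false]
31. n0.hot = 4  [len(h.mk) + 2]
32. n0.sig = true  [S₀.ok > 5]
33. n0.fin = false  [S₁.sig == true]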